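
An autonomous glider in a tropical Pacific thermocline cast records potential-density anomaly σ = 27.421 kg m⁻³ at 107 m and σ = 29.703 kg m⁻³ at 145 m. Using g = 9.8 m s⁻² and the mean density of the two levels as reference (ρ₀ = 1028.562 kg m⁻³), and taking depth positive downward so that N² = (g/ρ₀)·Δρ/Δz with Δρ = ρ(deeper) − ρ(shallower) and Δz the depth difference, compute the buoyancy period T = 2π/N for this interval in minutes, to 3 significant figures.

Δρ = 1029.703 − 1027.421 = 2.282 kg m⁻³ over Δz = 145 − 107 = 38 m.
N² = (9.8/1028.562) × (2.282/38) = 5.7217 × 10⁻⁴ s⁻².
N = √(5.7217 × 10⁻⁴) = 0.023920 rad s⁻¹, so T = 2π/N = 262.67 s = 4.3778 min ≈ 4.38 min.

4.38 min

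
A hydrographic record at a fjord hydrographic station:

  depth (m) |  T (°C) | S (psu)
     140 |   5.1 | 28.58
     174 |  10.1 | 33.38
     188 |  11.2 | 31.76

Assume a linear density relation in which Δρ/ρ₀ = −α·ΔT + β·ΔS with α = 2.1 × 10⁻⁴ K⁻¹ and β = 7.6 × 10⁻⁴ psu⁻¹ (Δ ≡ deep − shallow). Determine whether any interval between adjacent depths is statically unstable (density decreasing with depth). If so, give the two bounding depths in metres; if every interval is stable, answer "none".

174–188 m

Evaluate Δρ/ρ₀ = −αΔT + βΔS across each adjacent pair:
  140–174 m: −αΔT+βΔS = −(2.1 × 10⁻⁴)(+5.0)+(7.6 × 10⁻⁴)(+4.80) = 2.6 × 10⁻³ → stable
  174–188 m: −αΔT+βΔS = −(2.1 × 10⁻⁴)(+1.1)+(7.6 × 10⁻⁴)(-1.62) = -1.5 × 10⁻³ → UNSTABLE
The 174–188 m interval has Δρ < 0: lighter water underlies denser water.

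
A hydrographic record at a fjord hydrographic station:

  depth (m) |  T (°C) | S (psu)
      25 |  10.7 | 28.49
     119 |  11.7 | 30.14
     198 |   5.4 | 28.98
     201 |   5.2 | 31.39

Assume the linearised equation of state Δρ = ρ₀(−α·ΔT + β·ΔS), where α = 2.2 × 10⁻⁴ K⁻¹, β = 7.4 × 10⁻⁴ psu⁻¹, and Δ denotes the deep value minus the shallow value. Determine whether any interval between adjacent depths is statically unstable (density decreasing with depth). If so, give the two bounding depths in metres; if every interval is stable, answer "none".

none

Evaluate Δρ/ρ₀ = −αΔT + βΔS across each adjacent pair:
  25–119 m: −αΔT+βΔS = −(2.2 × 10⁻⁴)(+1.0)+(7.4 × 10⁻⁴)(+1.65) = 1.0 × 10⁻³ → stable
  119–198 m: −αΔT+βΔS = −(2.2 × 10⁻⁴)(-6.3)+(7.4 × 10⁻⁴)(-1.16) = 5.3 × 10⁻⁴ → stable
  198–201 m: −αΔT+βΔS = −(2.2 × 10⁻⁴)(-0.2)+(7.4 × 10⁻⁴)(+2.41) = 1.8 × 10⁻³ → stable
Every interval has Δρ > 0: the column is stably stratified throughout.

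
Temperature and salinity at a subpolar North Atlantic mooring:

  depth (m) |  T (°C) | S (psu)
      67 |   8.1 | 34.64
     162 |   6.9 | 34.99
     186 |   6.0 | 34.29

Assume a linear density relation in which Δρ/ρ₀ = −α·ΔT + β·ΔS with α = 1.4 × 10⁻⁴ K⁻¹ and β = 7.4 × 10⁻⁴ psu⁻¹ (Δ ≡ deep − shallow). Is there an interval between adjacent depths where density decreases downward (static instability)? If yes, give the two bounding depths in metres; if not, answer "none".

162–186 m

Evaluate Δρ/ρ₀ = −αΔT + βΔS across each adjacent pair:
  67–162 m: −αΔT+βΔS = −(1.4 × 10⁻⁴)(-1.2)+(7.4 × 10⁻⁴)(+0.35) = 4.3 × 10⁻⁴ → stable
  162–186 m: −αΔT+βΔS = −(1.4 × 10⁻⁴)(-0.9)+(7.4 × 10⁻⁴)(-0.70) = -3.9 × 10⁻⁴ → UNSTABLE
The 162–186 m interval has Δρ < 0: lighter water underlies denser water.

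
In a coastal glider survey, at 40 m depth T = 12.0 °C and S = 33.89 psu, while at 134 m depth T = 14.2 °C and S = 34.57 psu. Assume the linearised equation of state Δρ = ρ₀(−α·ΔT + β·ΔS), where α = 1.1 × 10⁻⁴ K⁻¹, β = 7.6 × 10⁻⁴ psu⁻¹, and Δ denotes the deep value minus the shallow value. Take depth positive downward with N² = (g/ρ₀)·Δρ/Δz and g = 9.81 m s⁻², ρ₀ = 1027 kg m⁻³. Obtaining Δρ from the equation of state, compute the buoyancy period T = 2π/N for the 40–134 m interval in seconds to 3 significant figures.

ΔT = +2.2 K, ΔS = +0.68 psu (deep − shallow).
Δρ/ρ₀ = −αΔT + βΔS = -2.42 × 10⁻⁴ + 5.168 × 10⁻⁴ = 2.748 × 10⁻⁴, so Δρ ≈ 0.2822 kg m⁻³.
N² = (g/ρ₀)·Δρ/Δz = g·(Δρ/ρ₀)/Δz = 9.81 × 2.748 × 10⁻⁴ / 94 = 2.8679 × 10⁻⁵ s⁻².
N = √(2.8679 × 10⁻⁵) = 5.3553 × 10⁻³ rad s⁻¹ → T = 2π/N = 1.1733 × 10³ s ≈ 1.17 × 10³ s.

1.17 × 10³ s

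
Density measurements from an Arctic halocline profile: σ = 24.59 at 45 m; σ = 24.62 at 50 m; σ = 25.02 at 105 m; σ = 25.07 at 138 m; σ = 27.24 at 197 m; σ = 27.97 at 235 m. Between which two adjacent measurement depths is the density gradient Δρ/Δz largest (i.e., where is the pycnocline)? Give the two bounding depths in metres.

138–197 m

Compute the density gradient over each adjacent pair:
  45–50 m: Δρ/Δz = 0.03/5 = 6.0 × 10⁻³ kg m⁻⁴
  50–105 m: Δρ/Δz = 0.40/55 = 7.3 × 10⁻³ kg m⁻⁴
  105–138 m: Δρ/Δz = 0.05/33 = 1.5 × 10⁻³ kg m⁻⁴
  138–197 m: Δρ/Δz = 2.17/59 = 0.037 kg m⁻⁴
  197–235 m: Δρ/Δz = 0.73/38 = 0.019 kg m⁻⁴
The largest gradient is in the 138–197 m interval — the pycnocline.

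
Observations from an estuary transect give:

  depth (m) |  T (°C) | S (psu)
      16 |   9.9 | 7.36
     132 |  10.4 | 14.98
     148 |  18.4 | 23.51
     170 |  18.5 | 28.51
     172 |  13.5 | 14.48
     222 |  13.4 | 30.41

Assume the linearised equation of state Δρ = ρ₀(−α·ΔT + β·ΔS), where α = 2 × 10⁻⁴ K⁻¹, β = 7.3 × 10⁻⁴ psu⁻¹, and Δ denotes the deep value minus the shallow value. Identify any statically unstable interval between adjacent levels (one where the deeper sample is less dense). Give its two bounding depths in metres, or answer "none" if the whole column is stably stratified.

Evaluate Δρ/ρ₀ = −αΔT + βΔS across each adjacent pair:
  16–132 m: −αΔT+βΔS = −(2 × 10⁻⁴)(+0.5)+(7.3 × 10⁻⁴)(+7.62) = 5.5 × 10⁻³ → stable
  132–148 m: −αΔT+βΔS = −(2 × 10⁻⁴)(+8.0)+(7.3 × 10⁻⁴)(+8.53) = 4.6 × 10⁻³ → stable
  148–170 m: −αΔT+βΔS = −(2 × 10⁻⁴)(+0.1)+(7.3 × 10⁻⁴)(+5.00) = 3.6 × 10⁻³ → stable
  170–172 m: −αΔT+βΔS = −(2 × 10⁻⁴)(-5.0)+(7.3 × 10⁻⁴)(-14.03) = -9.2 × 10⁻³ → UNSTABLE
  172–222 m: −αΔT+βΔS = −(2 × 10⁻⁴)(-0.1)+(7.3 × 10⁻⁴)(+15.93) = 0.012 → stable
The 170–172 m interval has Δρ < 0: lighter water underlies denser water.

170–172 m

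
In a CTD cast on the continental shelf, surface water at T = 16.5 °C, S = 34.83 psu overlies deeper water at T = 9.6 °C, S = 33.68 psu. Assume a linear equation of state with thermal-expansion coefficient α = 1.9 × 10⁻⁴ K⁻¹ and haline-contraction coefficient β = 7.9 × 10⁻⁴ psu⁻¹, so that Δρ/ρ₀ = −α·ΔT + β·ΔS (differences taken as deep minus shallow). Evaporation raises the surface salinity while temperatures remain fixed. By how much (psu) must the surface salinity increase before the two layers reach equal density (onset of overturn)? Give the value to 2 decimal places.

0.51 psu

Neutral buoyancy requires −α(T_deep − T_surf) + β(S_deep − S_surf′) = 0.
S_surf′ = S_deep − (α/β)·ΔT = 33.68 − (1.9 × 10⁻⁴/7.9 × 10⁻⁴)·(-6.9) = 35.3395 psu.
Increase required: 35.3395 − 34.83 = 0.5095 psu.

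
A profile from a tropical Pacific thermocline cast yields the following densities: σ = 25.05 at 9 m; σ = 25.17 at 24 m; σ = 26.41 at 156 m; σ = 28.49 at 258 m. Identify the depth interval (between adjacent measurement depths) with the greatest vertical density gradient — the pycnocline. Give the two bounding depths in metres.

Compute the density gradient over each adjacent pair:
  9–24 m: Δρ/Δz = 0.12/15 = 8.0 × 10⁻³ kg m⁻⁴
  24–156 m: Δρ/Δz = 1.24/132 = 9.4 × 10⁻³ kg m⁻⁴
  156–258 m: Δρ/Δz = 2.08/102 = 0.020 kg m⁻⁴
The largest gradient is in the 156–258 m interval — the pycnocline.

156–258 m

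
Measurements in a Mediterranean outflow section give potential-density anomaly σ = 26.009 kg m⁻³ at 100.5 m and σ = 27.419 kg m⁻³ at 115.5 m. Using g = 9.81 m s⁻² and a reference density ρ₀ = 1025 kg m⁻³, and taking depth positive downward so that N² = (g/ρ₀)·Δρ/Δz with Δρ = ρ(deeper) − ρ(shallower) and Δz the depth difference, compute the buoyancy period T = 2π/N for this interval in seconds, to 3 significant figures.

209 s

Δρ = 1027.419 − 1026.009 = 1.410 kg m⁻³ over Δz = 115.5 − 100.5 = 15 m.
N² = (9.81/1025) × (1.410/15) = 8.9965 × 10⁻⁴ s⁻².
N = √(8.9965 × 10⁻⁴) = 0.029994 rad s⁻¹, so T = 2π/N = 209.48 s ≈ 209 s.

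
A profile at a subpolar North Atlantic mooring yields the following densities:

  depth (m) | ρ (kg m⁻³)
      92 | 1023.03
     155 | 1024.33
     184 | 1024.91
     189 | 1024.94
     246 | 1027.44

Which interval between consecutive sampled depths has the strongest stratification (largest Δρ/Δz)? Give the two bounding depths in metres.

Compute the density gradient over each adjacent pair:
  92–155 m: Δρ/Δz = 1.30/63 = 0.021 kg m⁻⁴
  155–184 m: Δρ/Δz = 0.58/29 = 0.020 kg m⁻⁴
  184–189 m: Δρ/Δz = 0.03/5 = 6.0 × 10⁻³ kg m⁻⁴
  189–246 m: Δρ/Δz = 2.50/57 = 0.044 kg m⁻⁴
The largest gradient is in the 189–246 m interval — the pycnocline.

189–246 m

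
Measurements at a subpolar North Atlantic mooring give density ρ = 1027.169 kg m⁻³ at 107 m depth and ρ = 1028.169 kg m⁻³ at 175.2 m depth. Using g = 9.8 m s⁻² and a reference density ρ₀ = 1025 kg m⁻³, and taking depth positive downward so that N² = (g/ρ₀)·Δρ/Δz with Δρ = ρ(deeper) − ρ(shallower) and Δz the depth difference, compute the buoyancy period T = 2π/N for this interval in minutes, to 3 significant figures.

Δρ = 1028.169 − 1027.169 = 1.000 kg m⁻³ over Δz = 175.2 − 107 = 68.2 m.
N² = (9.8/1025) × (1.000/68.2) = 1.4019 × 10⁻⁴ s⁻².
N = √(1.4019 × 10⁻⁴) = 0.011840 rad s⁻¹, so T = 2π/N = 530.67 s = 8.8445 min ≈ 8.84 min.

8.84 min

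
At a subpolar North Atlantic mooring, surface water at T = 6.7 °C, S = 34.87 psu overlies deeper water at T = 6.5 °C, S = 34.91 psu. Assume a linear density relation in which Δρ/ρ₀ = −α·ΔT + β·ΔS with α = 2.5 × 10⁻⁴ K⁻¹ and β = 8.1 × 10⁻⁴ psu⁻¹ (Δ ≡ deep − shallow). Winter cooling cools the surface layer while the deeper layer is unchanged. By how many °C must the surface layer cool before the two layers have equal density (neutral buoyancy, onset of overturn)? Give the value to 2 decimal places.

0.33 °C

Neutral buoyancy requires Δρ = 0, i.e. −α(T_deep − T_surf′) + β(S_deep − S_surf) = 0.
T_surf′ = T_deep − (β/α)·ΔS = 6.5 − (8.1 × 10⁻⁴/2.5 × 10⁻⁴)·(+0.04) = 6.3704 °C.
Cooling required: 6.7 − (6.3704) = 0.3296 °C.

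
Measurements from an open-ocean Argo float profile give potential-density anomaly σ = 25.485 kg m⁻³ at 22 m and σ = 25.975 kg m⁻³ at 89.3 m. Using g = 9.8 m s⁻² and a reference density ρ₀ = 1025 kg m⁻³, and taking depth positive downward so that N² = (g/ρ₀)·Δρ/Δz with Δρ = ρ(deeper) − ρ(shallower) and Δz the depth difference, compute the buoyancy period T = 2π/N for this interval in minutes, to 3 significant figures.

12.6 min

Δρ = 1025.975 − 1025.485 = 0.490 kg m⁻³ over Δz = 89.3 − 22 = 67.3 m.
N² = (9.8/1025) × (0.490/67.3) = 6.9612 × 10⁻⁵ s⁻².
N = √(6.9612 × 10⁻⁵) = 8.3434 × 10⁻³ rad s⁻¹, so T = 2π/N = 753.07 s = 12.551 min ≈ 12.6 min.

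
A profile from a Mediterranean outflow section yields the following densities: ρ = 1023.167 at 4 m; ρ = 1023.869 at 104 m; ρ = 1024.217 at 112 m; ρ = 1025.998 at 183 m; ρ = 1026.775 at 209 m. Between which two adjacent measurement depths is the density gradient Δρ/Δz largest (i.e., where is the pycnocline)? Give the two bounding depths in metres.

104–112 m

Compute the density gradient over each adjacent pair:
  4–104 m: Δρ/Δz = 0.702/100 = 7.0 × 10⁻³ kg m⁻⁴
  104–112 m: Δρ/Δz = 0.348/8 = 0.043 kg m⁻⁴
  112–183 m: Δρ/Δz = 1.781/71 = 0.025 kg m⁻⁴
  183–209 m: Δρ/Δz = 0.777/26 = 0.030 kg m⁻⁴
The largest gradient is in the 104–112 m interval — the pycnocline.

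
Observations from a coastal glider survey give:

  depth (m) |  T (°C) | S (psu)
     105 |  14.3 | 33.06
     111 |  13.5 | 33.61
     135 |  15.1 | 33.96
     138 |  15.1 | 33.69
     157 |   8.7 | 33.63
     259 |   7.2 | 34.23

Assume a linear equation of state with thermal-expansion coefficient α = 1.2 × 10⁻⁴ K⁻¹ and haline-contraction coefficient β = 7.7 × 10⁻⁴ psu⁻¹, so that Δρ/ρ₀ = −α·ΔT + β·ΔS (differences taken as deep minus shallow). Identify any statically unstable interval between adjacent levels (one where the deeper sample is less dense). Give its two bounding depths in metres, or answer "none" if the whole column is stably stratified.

135–138 m

Evaluate Δρ/ρ₀ = −αΔT + βΔS across each adjacent pair:
  105–111 m: −αΔT+βΔS = −(1.2 × 10⁻⁴)(-0.8)+(7.7 × 10⁻⁴)(+0.55) = 5.2 × 10⁻⁴ → stable
  111–135 m: −αΔT+βΔS = −(1.2 × 10⁻⁴)(+1.6)+(7.7 × 10⁻⁴)(+0.35) = 7.7 × 10⁻⁵ → stable
  135–138 m: −αΔT+βΔS = −(1.2 × 10⁻⁴)(+0.0)+(7.7 × 10⁻⁴)(-0.27) = -2.1 × 10⁻⁴ → UNSTABLE
  138–157 m: −αΔT+βΔS = −(1.2 × 10⁻⁴)(-6.4)+(7.7 × 10⁻⁴)(-0.06) = 7.2 × 10⁻⁴ → stable
  157–259 m: −αΔT+βΔS = −(1.2 × 10⁻⁴)(-1.5)+(7.7 × 10⁻⁴)(+0.60) = 6.4 × 10⁻⁴ → stable
The 135–138 m interval has Δρ < 0: lighter water underlies denser water.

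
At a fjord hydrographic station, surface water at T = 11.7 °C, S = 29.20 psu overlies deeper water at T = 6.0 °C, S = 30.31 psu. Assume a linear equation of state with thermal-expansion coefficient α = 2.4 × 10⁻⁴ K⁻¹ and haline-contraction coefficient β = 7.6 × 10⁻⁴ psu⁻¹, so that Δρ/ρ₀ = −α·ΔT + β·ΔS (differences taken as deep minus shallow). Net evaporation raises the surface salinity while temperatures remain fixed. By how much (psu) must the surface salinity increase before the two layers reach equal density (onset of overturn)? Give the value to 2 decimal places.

2.91 psu

Neutral buoyancy requires −α(T_deep − T_surf) + β(S_deep − S_surf′) = 0.
S_surf′ = S_deep − (α/β)·ΔT = 30.31 − (2.4 × 10⁻⁴/7.6 × 10⁻⁴)·(-5.7) = 32.1100 psu.
Increase required: 32.1100 − 29.20 = 2.9100 psu.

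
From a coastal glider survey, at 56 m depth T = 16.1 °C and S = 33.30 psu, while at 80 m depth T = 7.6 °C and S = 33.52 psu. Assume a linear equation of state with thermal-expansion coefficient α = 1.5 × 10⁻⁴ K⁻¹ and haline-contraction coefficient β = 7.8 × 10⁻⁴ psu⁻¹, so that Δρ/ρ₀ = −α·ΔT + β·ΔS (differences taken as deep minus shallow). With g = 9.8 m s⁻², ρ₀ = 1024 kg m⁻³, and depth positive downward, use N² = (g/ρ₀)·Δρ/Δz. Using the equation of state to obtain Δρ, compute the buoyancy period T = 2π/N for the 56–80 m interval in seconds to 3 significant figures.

ΔT = -8.5 K, ΔS = +0.22 psu (deep − shallow).
Δρ/ρ₀ = −αΔT + βΔS = 1.275 × 10⁻³ + 1.716 × 10⁻⁴ = 1.4466 × 10⁻³, so Δρ ≈ 1.481 kg m⁻³.
N² = (g/ρ₀)·Δρ/Δz = g·(Δρ/ρ₀)/Δz = 9.8 × 1.4466 × 10⁻³ / 24 = 5.9070 × 10⁻⁴ s⁻².
N = √(5.9070 × 10⁻⁴) = 0.024304 rad s⁻¹ → T = 2π/N = 258.52 s ≈ 259 s.

259 s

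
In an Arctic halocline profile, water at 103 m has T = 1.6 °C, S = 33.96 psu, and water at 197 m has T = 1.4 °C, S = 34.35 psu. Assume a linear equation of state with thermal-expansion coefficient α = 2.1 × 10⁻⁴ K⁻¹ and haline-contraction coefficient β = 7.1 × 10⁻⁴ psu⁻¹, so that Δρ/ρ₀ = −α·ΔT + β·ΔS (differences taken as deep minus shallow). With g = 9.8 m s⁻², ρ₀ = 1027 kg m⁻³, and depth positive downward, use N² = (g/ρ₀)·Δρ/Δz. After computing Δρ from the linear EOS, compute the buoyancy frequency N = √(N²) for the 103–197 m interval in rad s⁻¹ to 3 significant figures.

ΔT = -0.2 K, ΔS = +0.39 psu (deep − shallow).
Δρ/ρ₀ = −αΔT + βΔS = 4.20 × 10⁻⁵ + 2.769 × 10⁻⁴ = 3.189 × 10⁻⁴, so Δρ ≈ 0.3275 kg m⁻³.
N² = (g/ρ₀)·Δρ/Δz = g·(Δρ/ρ₀)/Δz = 9.8 × 3.189 × 10⁻⁴ / 94 = 3.3247 × 10⁻⁵ s⁻².
N = √(3.3247 × 10⁻⁵) = 5.7660 × 10⁻³ rad s⁻¹ ≈ 5.77 × 10⁻³ rad s⁻¹.

5.77 × 10⁻³ rad s⁻¹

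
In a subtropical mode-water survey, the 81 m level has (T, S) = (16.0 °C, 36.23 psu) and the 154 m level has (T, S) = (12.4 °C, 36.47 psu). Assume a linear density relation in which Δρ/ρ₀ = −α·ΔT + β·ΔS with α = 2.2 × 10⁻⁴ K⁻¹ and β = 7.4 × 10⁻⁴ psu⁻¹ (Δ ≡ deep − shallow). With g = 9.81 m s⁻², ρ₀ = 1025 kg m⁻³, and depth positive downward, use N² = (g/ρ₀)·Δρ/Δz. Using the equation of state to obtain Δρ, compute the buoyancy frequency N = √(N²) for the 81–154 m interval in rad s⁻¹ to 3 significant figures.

ΔT = -3.6 K, ΔS = +0.24 psu (deep − shallow).
Δρ/ρ₀ = −αΔT + βΔS = 7.92 × 10⁻⁴ + 1.776 × 10⁻⁴ = 9.696 × 10⁻⁴, so Δρ ≈ 0.9938 kg m⁻³.
N² = (g/ρ₀)·Δρ/Δz = g·(Δρ/ρ₀)/Δz = 9.81 × 9.696 × 10⁻⁴ / 73 = 1.3030 × 10⁻⁴ s⁻².
N = √(1.3030 × 10⁻⁴) = 0.011415 rad s⁻¹ ≈ 0.0114 rad s⁻¹.

0.0114 rad s⁻¹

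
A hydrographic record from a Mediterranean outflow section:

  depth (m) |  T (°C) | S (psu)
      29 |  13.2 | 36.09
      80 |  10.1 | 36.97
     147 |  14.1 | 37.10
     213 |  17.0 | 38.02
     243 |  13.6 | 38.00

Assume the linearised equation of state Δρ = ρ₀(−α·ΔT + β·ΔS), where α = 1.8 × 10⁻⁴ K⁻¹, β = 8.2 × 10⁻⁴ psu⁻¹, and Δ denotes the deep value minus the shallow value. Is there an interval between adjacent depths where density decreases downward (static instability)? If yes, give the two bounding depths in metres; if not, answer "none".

Evaluate Δρ/ρ₀ = −αΔT + βΔS across each adjacent pair:
  29–80 m: −αΔT+βΔS = −(1.8 × 10⁻⁴)(-3.1)+(8.2 × 10⁻⁴)(+0.88) = 1.3 × 10⁻³ → stable
  80–147 m: −αΔT+βΔS = −(1.8 × 10⁻⁴)(+4.0)+(8.2 × 10⁻⁴)(+0.13) = -6.1 × 10⁻⁴ → UNSTABLE
  147–213 m: −αΔT+βΔS = −(1.8 × 10⁻⁴)(+2.9)+(8.2 × 10⁻⁴)(+0.92) = 2.3 × 10⁻⁴ → stable
  213–243 m: −αΔT+βΔS = −(1.8 × 10⁻⁴)(-3.4)+(8.2 × 10⁻⁴)(-0.02) = 6.0 × 10⁻⁴ → stable
The 80–147 m interval has Δρ < 0: lighter water underlies denser water.

80–147 m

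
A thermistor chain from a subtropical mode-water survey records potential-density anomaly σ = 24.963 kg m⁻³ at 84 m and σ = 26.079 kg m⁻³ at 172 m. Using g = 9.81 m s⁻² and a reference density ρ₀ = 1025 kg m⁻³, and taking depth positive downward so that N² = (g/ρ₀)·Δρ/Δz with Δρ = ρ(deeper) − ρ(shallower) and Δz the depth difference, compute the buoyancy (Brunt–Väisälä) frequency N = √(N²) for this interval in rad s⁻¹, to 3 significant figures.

0.0110 rad s⁻¹

Δρ = 1026.079 − 1024.963 = 1.116 kg m⁻³ over Δz = 172 − 84 = 88 m.
N² = (9.81/1025) × (1.116/88) = 1.2137 × 10⁻⁴ s⁻².
N = √(1.2137 × 10⁻⁴) = 0.011017 rad s⁻¹ ≈ 0.0110 rad s⁻¹.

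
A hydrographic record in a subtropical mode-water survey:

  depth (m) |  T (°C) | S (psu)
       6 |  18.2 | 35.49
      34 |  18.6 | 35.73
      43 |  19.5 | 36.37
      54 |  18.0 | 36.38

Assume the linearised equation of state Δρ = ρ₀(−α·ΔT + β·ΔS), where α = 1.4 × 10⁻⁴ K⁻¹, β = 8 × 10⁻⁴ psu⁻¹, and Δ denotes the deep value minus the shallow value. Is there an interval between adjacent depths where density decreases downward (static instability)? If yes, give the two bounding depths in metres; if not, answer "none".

Evaluate Δρ/ρ₀ = −αΔT + βΔS across each adjacent pair:
  6–34 m: −αΔT+βΔS = −(1.4 × 10⁻⁴)(+0.4)+(8 × 10⁻⁴)(+0.24) = 1.4 × 10⁻⁴ → stable
  34–43 m: −αΔT+βΔS = −(1.4 × 10⁻⁴)(+0.9)+(8 × 10⁻⁴)(+0.64) = 3.9 × 10⁻⁴ → stable
  43–54 m: −αΔT+βΔS = −(1.4 × 10⁻⁴)(-1.5)+(8 × 10⁻⁴)(+0.01) = 2.2 × 10⁻⁴ → stable
Every interval has Δρ > 0: the column is stably stratified throughout.

none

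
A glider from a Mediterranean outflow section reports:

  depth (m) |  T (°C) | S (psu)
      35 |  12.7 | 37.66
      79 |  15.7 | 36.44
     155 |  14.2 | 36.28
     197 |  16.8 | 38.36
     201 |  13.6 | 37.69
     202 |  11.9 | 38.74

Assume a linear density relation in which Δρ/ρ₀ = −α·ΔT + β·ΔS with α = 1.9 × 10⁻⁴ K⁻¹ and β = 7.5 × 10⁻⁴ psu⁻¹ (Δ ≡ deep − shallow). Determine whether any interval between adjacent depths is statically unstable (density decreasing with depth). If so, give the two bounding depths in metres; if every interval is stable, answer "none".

35–79 m

Evaluate Δρ/ρ₀ = −αΔT + βΔS across each adjacent pair:
  35–79 m: −αΔT+βΔS = −(1.9 × 10⁻⁴)(+3.0)+(7.5 × 10⁻⁴)(-1.22) = -1.5 × 10⁻³ → UNSTABLE
  79–155 m: −αΔT+βΔS = −(1.9 × 10⁻⁴)(-1.5)+(7.5 × 10⁻⁴)(-0.16) = 1.6 × 10⁻⁴ → stable
  155–197 m: −αΔT+βΔS = −(1.9 × 10⁻⁴)(+2.6)+(7.5 × 10⁻⁴)(+2.08) = 1.1 × 10⁻³ → stable
  197–201 m: −αΔT+βΔS = −(1.9 × 10⁻⁴)(-3.2)+(7.5 × 10⁻⁴)(-0.67) = 1.1 × 10⁻⁴ → stable
  201–202 m: −αΔT+βΔS = −(1.9 × 10⁻⁴)(-1.7)+(7.5 × 10⁻⁴)(+1.05) = 1.1 × 10⁻³ → stable
The 35–79 m interval has Δρ < 0: lighter water underlies denser water.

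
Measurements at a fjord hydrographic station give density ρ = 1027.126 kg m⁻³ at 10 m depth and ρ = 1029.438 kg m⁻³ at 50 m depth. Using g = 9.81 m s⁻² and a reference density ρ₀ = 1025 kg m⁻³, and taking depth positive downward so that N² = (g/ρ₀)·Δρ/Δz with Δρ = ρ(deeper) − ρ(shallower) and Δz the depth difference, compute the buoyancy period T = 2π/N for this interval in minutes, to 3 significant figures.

4.45 min

Δρ = 1029.438 − 1027.126 = 2.312 kg m⁻³ over Δz = 50 − 10 = 40 m.
N² = (9.81/1025) × (2.312/40) = 5.5319 × 10⁻⁴ s⁻².
N = √(5.5319 × 10⁻⁴) = 0.023520 rad s⁻¹, so T = 2π/N = 267.14 s = 4.4523 min ≈ 4.45 min.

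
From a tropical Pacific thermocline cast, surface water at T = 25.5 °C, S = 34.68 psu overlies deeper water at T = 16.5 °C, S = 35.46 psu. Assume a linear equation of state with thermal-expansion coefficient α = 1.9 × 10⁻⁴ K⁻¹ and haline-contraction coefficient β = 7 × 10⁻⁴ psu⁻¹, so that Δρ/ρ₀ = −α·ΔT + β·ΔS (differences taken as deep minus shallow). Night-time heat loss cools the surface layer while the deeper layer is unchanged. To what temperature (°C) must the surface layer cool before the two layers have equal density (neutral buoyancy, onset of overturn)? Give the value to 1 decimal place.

Neutral buoyancy requires Δρ = 0, i.e. −α(T_deep − T_surf′) + β(S_deep − S_surf) = 0.
T_surf′ = T_deep − (β/α)·ΔS = 16.5 − (7 × 10⁻⁴/1.9 × 10⁻⁴)·(+0.78) = 13.626 °C.
Cooling required: 25.5 − (13.626) = 11.874 °C.

13.6 °C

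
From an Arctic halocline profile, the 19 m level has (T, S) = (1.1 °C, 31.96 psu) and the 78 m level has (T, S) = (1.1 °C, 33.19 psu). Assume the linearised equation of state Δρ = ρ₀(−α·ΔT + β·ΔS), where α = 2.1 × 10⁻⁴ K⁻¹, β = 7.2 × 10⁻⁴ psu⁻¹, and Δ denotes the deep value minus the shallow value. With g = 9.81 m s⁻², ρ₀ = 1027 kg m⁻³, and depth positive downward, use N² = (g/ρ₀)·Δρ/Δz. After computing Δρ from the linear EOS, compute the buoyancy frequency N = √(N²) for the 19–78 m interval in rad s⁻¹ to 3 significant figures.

ΔT = +0.0 K, ΔS = +1.23 psu (deep − shallow).
Δρ/ρ₀ = −αΔT + βΔS = 0 + 8.856 × 10⁻⁴ = 8.856 × 10⁻⁴, so Δρ ≈ 0.9095 kg m⁻³.
N² = (g/ρ₀)·Δρ/Δz = g·(Δρ/ρ₀)/Δz = 9.81 × 8.856 × 10⁻⁴ / 59 = 1.4725 × 10⁻⁴ s⁻².
N = √(1.4725 × 10⁻⁴) = 0.012135 rad s⁻¹ ≈ 0.0121 rad s⁻¹.

0.0121 rad s⁻¹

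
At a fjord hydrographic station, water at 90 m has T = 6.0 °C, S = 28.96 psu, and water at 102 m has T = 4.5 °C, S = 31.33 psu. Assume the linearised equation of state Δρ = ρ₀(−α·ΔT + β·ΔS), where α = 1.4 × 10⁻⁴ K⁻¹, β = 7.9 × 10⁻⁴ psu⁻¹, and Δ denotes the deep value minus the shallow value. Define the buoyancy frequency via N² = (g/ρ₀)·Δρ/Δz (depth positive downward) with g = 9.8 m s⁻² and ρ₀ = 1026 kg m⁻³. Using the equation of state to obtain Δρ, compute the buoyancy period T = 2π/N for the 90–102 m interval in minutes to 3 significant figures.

2.54 min

ΔT = -1.5 K, ΔS = +2.37 psu (deep − shallow).
Δρ/ρ₀ = −αΔT + βΔS = 2.10 × 10⁻⁴ + 1.8723 × 10⁻³ = 2.0823 × 10⁻³, so Δρ ≈ 2.136 kg m⁻³.
N² = (g/ρ₀)·Δρ/Δz = g·(Δρ/ρ₀)/Δz = 9.8 × 2.0823 × 10⁻³ / 12 = 1.7005 × 10⁻³ s⁻².
N = √(1.7005 × 10⁻³) = 0.041237 rad s⁻¹ → T = 2π/N = 152.37 s = 2.5395 min ≈ 2.54 min.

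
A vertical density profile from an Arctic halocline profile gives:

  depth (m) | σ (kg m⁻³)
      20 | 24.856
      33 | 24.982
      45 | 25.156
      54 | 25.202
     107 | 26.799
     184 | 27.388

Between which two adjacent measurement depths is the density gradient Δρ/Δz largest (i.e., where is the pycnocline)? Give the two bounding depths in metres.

Compute the density gradient over each adjacent pair:
  20–33 m: Δρ/Δz = 0.126/13 = 9.7 × 10⁻³ kg m⁻⁴
  33–45 m: Δρ/Δz = 0.174/12 = 0.014 kg m⁻⁴
  45–54 m: Δρ/Δz = 0.046/9 = 5.1 × 10⁻³ kg m⁻⁴
  54–107 m: Δρ/Δz = 1.597/53 = 0.030 kg m⁻⁴
  107–184 m: Δρ/Δz = 0.589/77 = 7.6 × 10⁻³ kg m⁻⁴
The largest gradient is in the 54–107 m interval — the pycnocline.

54–107 m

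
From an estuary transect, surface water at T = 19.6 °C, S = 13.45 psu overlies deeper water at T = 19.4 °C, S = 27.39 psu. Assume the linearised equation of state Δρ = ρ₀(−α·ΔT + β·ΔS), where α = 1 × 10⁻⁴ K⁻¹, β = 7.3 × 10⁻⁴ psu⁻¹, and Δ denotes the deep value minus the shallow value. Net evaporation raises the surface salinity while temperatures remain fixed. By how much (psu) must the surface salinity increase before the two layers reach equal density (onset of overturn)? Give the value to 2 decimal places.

Neutral buoyancy requires −α(T_deep − T_surf) + β(S_deep − S_surf′) = 0.
S_surf′ = S_deep − (α/β)·ΔT = 27.39 − (1 × 10⁻⁴/7.3 × 10⁻⁴)·(-0.2) = 27.4174 psu.
Increase required: 27.4174 − 13.45 = 13.9674 psu.

13.97 psu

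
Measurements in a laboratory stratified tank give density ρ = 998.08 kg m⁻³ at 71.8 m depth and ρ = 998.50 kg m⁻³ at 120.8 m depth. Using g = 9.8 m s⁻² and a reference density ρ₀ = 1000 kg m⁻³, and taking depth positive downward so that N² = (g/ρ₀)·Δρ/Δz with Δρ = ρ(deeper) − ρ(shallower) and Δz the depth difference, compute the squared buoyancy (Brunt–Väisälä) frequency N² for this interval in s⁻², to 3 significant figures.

8.40 × 10⁻⁵ s⁻²

Δρ = 998.50 − 998.08 = 0.42 kg m⁻³ over Δz = 120.8 − 71.8 = 49 m.
N² = (9.8/1000) × (0.42/49) = 8.4000 × 10⁻⁵ s⁻² ≈ 8.40 × 10⁻⁵ s⁻².
A positive N² confirms static stability across the interval.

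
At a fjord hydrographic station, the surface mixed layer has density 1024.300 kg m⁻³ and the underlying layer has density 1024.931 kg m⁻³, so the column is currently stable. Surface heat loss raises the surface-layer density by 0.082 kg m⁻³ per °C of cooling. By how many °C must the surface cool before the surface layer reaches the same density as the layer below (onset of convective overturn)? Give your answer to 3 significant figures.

Density deficit of the surface layer: 1024.931 − 1024.300 = 0.631 kg m⁻³.
Required change = 0.631 / 0.082 = 7.70 °C.

7.70 °C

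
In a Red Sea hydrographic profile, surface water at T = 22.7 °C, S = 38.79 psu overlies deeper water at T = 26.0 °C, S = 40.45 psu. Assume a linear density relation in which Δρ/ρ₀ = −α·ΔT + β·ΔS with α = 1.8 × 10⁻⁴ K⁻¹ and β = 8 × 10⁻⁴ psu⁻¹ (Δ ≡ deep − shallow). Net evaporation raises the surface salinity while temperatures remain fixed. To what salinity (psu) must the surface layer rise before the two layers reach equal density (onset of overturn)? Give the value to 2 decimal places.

39.71 psu

Neutral buoyancy requires −α(T_deep − T_surf) + β(S_deep − S_surf′) = 0.
S_surf′ = S_deep − (α/β)·ΔT = 40.45 − (1.8 × 10⁻⁴/8 × 10⁻⁴)·(+3.3) = 39.7075 psu.
Increase required: 39.7075 − 38.79 = 0.9175 psu.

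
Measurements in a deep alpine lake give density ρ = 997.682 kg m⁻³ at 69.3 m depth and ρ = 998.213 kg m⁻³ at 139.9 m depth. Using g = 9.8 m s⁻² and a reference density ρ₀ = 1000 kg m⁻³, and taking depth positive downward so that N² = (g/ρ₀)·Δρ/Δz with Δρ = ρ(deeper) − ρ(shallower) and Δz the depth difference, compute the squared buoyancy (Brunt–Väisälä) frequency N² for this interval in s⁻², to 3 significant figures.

Δρ = 998.213 − 997.682 = 0.531 kg m⁻³ over Δz = 139.9 − 69.3 = 70.6 m.
N² = (9.8/1000) × (0.531/70.6) = 7.3708 × 10⁻⁵ s⁻² ≈ 7.37 × 10⁻⁵ s⁻².

7.37 × 10⁻⁵ s⁻²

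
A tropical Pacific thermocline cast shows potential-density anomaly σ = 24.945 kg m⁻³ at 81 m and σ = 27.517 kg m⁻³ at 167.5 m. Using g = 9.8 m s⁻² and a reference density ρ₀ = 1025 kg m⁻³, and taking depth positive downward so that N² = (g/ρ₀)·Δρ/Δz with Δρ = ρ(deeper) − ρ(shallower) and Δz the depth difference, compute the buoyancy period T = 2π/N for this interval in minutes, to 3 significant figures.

Δρ = 1027.517 − 1024.945 = 2.572 kg m⁻³ over Δz = 167.5 − 81 = 86.5 m.
N² = (9.8/1025) × (2.572/86.5) = 2.8429 × 10⁻⁴ s⁻².
N = √(2.8429 × 10⁻⁴) = 0.016861 rad s⁻¹, so T = 2π/N = 372.65 s = 6.2108 min ≈ 6.21 min.
Since Δρ > 0 the layer is stably stratified.

6.21 min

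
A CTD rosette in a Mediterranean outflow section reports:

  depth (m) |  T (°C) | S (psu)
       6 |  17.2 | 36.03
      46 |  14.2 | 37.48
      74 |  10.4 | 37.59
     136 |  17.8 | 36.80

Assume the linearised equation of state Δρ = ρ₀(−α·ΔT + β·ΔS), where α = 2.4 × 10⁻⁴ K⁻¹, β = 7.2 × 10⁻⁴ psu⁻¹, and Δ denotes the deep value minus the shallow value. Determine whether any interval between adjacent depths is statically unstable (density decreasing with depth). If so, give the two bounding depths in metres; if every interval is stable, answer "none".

74–136 m

Evaluate Δρ/ρ₀ = −αΔT + βΔS across each adjacent pair:
  6–46 m: −αΔT+βΔS = −(2.4 × 10⁻⁴)(-3.0)+(7.2 × 10⁻⁴)(+1.45) = 1.8 × 10⁻³ → stable
  46–74 m: −αΔT+βΔS = −(2.4 × 10⁻⁴)(-3.8)+(7.2 × 10⁻⁴)(+0.11) = 9.9 × 10⁻⁴ → stable
  74–136 m: −αΔT+βΔS = −(2.4 × 10⁻⁴)(+7.4)+(7.2 × 10⁻⁴)(-0.79) = -2.3 × 10⁻³ → UNSTABLE
The 74–136 m interval has Δρ < 0: lighter water underlies denser water.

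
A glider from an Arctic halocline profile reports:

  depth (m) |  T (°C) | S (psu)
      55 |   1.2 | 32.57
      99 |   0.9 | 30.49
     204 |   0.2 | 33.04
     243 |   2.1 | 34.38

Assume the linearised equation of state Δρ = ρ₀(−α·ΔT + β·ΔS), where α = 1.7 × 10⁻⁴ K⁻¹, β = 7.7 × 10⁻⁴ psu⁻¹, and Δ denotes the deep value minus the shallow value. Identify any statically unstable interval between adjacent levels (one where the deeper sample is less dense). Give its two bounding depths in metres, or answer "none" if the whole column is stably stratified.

Evaluate Δρ/ρ₀ = −αΔT + βΔS across each adjacent pair:
  55–99 m: −αΔT+βΔS = −(1.7 × 10⁻⁴)(-0.3)+(7.7 × 10⁻⁴)(-2.08) = -1.6 × 10⁻³ → UNSTABLE
  99–204 m: −αΔT+βΔS = −(1.7 × 10⁻⁴)(-0.7)+(7.7 × 10⁻⁴)(+2.55) = 2.1 × 10⁻³ → stable
  204–243 m: −αΔT+βΔS = −(1.7 × 10⁻⁴)(+1.9)+(7.7 × 10⁻⁴)(+1.34) = 7.1 × 10⁻⁴ → stable
The 55–99 m interval has Δρ < 0: lighter water underlies denser water.

55–99 m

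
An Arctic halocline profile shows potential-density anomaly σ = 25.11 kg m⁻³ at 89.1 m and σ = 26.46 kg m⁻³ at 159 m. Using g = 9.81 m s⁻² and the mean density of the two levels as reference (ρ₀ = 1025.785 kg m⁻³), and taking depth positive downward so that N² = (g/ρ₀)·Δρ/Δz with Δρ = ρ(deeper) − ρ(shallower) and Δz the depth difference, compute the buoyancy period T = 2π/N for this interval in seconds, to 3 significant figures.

462 s

Δρ = 1026.46 − 1025.11 = 1.35 kg m⁻³ over Δz = 159 − 89.1 = 69.9 m.
N² = (9.81/1025.785) × (1.35/69.9) = 1.8470 × 10⁻⁴ s⁻².
N = √(1.8470 × 10⁻⁴) = 0.013590 rad s⁻¹, so T = 2π/N = 462.34 s ≈ 462 s.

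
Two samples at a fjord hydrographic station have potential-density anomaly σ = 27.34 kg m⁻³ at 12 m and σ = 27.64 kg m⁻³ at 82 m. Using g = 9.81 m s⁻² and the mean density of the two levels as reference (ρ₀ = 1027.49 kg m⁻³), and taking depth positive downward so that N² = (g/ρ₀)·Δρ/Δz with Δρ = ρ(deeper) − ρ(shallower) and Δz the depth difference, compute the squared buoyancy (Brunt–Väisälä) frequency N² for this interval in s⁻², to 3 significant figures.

Δρ = 1027.64 − 1027.34 = 0.30 kg m⁻³ over Δz = 82 − 12 = 70 m.
N² = (9.81/1027.49) × (0.30/70) = 4.0918 × 10⁻⁵ s⁻² ≈ 4.09 × 10⁻⁵ s⁻².

4.09 × 10⁻⁵ s⁻²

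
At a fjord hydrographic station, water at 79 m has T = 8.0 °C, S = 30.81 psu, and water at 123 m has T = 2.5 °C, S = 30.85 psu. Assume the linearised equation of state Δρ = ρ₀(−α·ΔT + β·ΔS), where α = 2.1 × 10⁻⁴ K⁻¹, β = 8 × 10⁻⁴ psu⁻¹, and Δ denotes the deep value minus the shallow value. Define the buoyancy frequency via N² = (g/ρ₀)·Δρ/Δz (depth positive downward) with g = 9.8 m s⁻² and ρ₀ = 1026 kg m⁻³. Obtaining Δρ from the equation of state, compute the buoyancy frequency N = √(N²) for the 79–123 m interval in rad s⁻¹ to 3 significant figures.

0.0163 rad s⁻¹

ΔT = -5.5 K, ΔS = +0.04 psu (deep − shallow).
Δρ/ρ₀ = −αΔT + βΔS = 1.155 × 10⁻³ + 3.20 × 10⁻⁵ = 1.187 × 10⁻³, so Δρ ≈ 1.218 kg m⁻³.
N² = (g/ρ₀)·Δρ/Δz = g·(Δρ/ρ₀)/Δz = 9.8 × 1.187 × 10⁻³ / 44 = 2.6438 × 10⁻⁴ s⁻².
N = √(2.6438 × 10⁻⁴) = 0.016260 rad s⁻¹ ≈ 0.0163 rad s⁻¹.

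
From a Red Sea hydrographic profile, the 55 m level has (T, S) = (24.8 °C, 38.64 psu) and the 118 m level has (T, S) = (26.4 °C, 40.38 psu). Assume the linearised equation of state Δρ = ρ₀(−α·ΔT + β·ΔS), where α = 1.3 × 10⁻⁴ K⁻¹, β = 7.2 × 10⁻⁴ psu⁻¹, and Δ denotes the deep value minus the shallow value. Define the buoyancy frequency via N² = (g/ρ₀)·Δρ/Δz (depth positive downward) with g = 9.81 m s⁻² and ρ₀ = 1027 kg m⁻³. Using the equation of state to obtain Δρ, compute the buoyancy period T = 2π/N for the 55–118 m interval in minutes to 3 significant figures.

8.21 min

ΔT = +1.6 K, ΔS = +1.74 psu (deep − shallow).
Δρ/ρ₀ = −αΔT + βΔS = -2.08 × 10⁻⁴ + 1.2528 × 10⁻³ = 1.0448 × 10⁻³, so Δρ ≈ 1.073 kg m⁻³.
N² = (g/ρ₀)·Δρ/Δz = g·(Δρ/ρ₀)/Δz = 9.81 × 1.0448 × 10⁻³ / 63 = 1.6269 × 10⁻⁴ s⁻².
N = √(1.6269 × 10⁻⁴) = 0.012755 rad s⁻¹ → T = 2π/N = 492.61 s = 8.2102 min ≈ 8.21 min.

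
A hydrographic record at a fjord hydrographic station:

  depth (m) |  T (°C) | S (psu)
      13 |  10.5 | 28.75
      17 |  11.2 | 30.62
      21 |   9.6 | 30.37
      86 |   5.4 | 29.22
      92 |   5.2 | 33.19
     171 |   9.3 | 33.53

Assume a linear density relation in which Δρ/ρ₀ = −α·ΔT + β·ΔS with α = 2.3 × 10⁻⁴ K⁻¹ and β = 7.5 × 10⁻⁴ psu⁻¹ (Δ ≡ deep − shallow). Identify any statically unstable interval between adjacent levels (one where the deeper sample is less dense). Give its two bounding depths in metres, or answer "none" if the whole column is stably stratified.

Evaluate Δρ/ρ₀ = −αΔT + βΔS across each adjacent pair:
  13–17 m: −αΔT+βΔS = −(2.3 × 10⁻⁴)(+0.7)+(7.5 × 10⁻⁴)(+1.87) = 1.2 × 10⁻³ → stable
  17–21 m: −αΔT+βΔS = −(2.3 × 10⁻⁴)(-1.6)+(7.5 × 10⁻⁴)(-0.25) = 1.8 × 10⁻⁴ → stable
  21–86 m: −αΔT+βΔS = −(2.3 × 10⁻⁴)(-4.2)+(7.5 × 10⁻⁴)(-1.15) = 1.0 × 10⁻⁴ → stable
  86–92 m: −αΔT+βΔS = −(2.3 × 10⁻⁴)(-0.2)+(7.5 × 10⁻⁴)(+3.97) = 3.0 × 10⁻³ → stable
  92–171 m: −αΔT+βΔS = −(2.3 × 10⁻⁴)(+4.1)+(7.5 × 10⁻⁴)(+0.34) = -6.9 × 10⁻⁴ → UNSTABLE
The 92–171 m interval has Δρ < 0: lighter water underlies denser water.

92–171 m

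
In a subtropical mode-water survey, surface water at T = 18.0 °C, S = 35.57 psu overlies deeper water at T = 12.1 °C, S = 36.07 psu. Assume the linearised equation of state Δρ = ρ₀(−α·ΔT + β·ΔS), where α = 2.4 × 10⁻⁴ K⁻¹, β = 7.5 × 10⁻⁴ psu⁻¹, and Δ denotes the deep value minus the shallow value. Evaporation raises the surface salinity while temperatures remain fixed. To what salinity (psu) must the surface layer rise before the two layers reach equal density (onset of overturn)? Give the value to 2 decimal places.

Neutral buoyancy requires −α(T_deep − T_surf) + β(S_deep − S_surf′) = 0.
S_surf′ = S_deep − (α/β)·ΔT = 36.07 − (2.4 × 10⁻⁴/7.5 × 10⁻⁴)·(-5.9) = 37.9580 psu.
Increase required: 37.9580 − 35.57 = 2.3880 psu.

37.96 psu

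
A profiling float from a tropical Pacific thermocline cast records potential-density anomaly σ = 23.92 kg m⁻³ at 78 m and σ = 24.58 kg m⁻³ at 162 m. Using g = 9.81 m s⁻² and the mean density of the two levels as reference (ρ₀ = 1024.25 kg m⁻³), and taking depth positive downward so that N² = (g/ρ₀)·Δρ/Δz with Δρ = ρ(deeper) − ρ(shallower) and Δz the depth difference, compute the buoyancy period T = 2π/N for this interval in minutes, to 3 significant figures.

Δρ = 1024.58 − 1023.92 = 0.66 kg m⁻³ over Δz = 162 − 78 = 84 m.
N² = (9.81/1024.25) × (0.66/84) = 7.5254 × 10⁻⁵ s⁻².
N = √(7.5254 × 10⁻⁵) = 8.6749 × 10⁻³ rad s⁻¹, so T = 2π/N = 724.29 s = 12.071 min ≈ 12.1 min.

12.1 min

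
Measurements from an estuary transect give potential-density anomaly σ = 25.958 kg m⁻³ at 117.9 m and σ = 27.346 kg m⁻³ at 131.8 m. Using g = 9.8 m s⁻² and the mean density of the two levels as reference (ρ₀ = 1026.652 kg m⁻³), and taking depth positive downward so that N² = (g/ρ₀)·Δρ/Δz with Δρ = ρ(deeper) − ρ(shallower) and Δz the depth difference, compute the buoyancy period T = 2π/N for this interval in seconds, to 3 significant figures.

Δρ = 1027.346 − 1025.958 = 1.388 kg m⁻³ over Δz = 131.8 − 117.9 = 13.9 m.
N² = (9.8/1026.652) × (1.388/13.9) = 9.5319 × 10⁻⁴ s⁻².
N = √(9.5319 × 10⁻⁴) = 0.030874 rad s⁻¹, so T = 2π/N = 203.51 s ≈ 204 s.

204 s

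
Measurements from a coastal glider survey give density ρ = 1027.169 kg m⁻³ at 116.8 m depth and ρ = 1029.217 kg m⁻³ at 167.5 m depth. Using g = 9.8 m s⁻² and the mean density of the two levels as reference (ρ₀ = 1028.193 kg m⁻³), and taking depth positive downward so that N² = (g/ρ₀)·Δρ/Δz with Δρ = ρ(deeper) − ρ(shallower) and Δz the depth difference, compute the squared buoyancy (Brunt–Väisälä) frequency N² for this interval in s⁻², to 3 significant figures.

Δρ = 1029.217 − 1027.169 = 2.048 kg m⁻³ over Δz = 167.5 − 116.8 = 50.7 m.
N² = (9.8/1028.193) × (2.048/50.7) = 3.8501 × 10⁻⁴ s⁻² ≈ 3.85 × 10⁻⁴ s⁻².

3.85 × 10⁻⁴ s⁻²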